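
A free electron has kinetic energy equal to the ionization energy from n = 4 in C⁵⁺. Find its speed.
3.28154e+06 m/s (or 1.095% of c)

The binding energy at n = 4 for C⁵⁺ is:
E_4 = -13.6057 × 6²/4² = -30.6128250 eV
|E_4| = 30.6128250 eV

Convert to Joules:
KE = 30.6128250 eV × (1.602177 × 10⁻¹⁹ J/eV) = 4.9047164e-18 J

Using KE = ½mv²:
v = √(2·KE/m_e)
v = √(2 × 4.9047164e-18 J / 9.10938 × 10⁻³¹ kg)
v = 3.28154e+06 m/s

This is approximately 1.095% the speed of light.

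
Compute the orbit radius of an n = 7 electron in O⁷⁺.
0.3241 nm (or 3.2412 Å)

The Bohr radius formula is:
r_n = n² a₀ / Z

where a₀ = 0.0529177 nm is the Bohr radius.

For O⁷⁺ (Z = 8) at n = 7:
r_7 = 7² × 0.0529177 nm / 8
r_7 = 49 × 0.0529177 nm / 8
r_7 = 2.59297 nm / 8
r_7 = 0.3241 nm

The electron orbits at approximately 0.3241 nm from the nucleus.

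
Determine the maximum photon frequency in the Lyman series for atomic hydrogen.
3.29e+15 Hz

The series limit corresponds to the transition from n = ∞ to n = 1.
This is the highest energy (shortest wavelength) transition in the Lyman series.

E_∞ = 0 eV
E_1 = -13.6057 / 1² = -13.60570000 eV

Energy at series limit:
ΔE = E_∞ - E_1 = 0 - (-13.60570000) = 13.60570000 eV
E = 13.60570000 eV × (1.602177 × 10⁻¹⁹ J/eV) = 2.1799e-18 J
f = E/h = 2.1799e-18 J / (6.62607 × 10⁻³⁴ J·s) = 3.29e+15 Hz

This energy equals the ionization energy from the n = 1 state of hydrogen.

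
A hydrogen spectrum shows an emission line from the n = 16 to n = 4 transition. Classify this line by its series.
Brackett series

The spectral series in hydrogen are named based on the final (lower) energy level:
- Lyman series: n_final = 1 (ultraviolet)
- Balmer series: n_final = 2 (visible/near-UV)
- Paschen series: n_final = 3 (infrared)
- Brackett series: n_final = 4 (infrared)
- Pfund series: n_final = 5 (far infrared)

Since this transition ends at n = 4, it belongs to the Brackett series.

For reference, this 16 → 4 line has photon energy
ΔE = 13.6057 eV × (1/4² - 1/16²) = 0.79720898438 eV,
corresponding to wavelength λ = hc/ΔE = 1239.84 eV·nm / 0.79720898438 eV = 1555.22582 nm in the infrared region.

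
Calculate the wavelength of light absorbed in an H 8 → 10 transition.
16200.269 nm

First, find the transition energy using E_n = -13.6057 / n² eV:
E_8 = -13.6057 / 8² = -0.21258906250 eV
E_10 = -13.6057 / 10² = -0.13605700000 eV

Photon energy: |ΔE| = |E_10 - E_8| = 0.07653206250 eV

Convert to wavelength using E = hc/λ with hc = 1239.84 eV·nm:
λ = hc/E = 1239.84 eV·nm / 0.07653206250 eV
λ = 16200.269 nm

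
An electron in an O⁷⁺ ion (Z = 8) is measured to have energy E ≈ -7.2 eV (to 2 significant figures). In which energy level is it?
n = 11

The exact energy levels follow E_n = -13.6057 Z² / n² eV with Z = 8.

The measured value (-7.2 eV) is reported to only 2 significant figures, so we must test candidate n values and see which one matches to that precision.

Candidate energies:
  n = 9:  E = -13.6057 × 8² / 9² = -10.75018 eV
  n = 10:  E = -13.6057 × 8² / 10² = -8.70765 eV
  n = 11:  E = -13.6057 × 8² / 11² = -7.19640 eV  ← matches
  n = 12:  E = -13.6057 × 8² / 12² = -6.04698 eV
  n = 13:  E = -13.6057 × 8² / 13² = -5.15245 eV

Checking against the measurement of -7.2 eV (2 sig figs), only n = 11 agrees:
E_11 = -7.19640 eV, which rounds to -7.2 eV ✓

Therefore n = 11.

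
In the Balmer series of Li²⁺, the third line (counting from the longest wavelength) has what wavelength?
48.22 nm

The lines of a series are numbered from the longest wavelength (smallest ΔE) outward; the third line is the transition from n = n_f + 3 to n_f.
The Balmer series has all transitions ending at n_f = 2.

For Li²⁺ (Z = 3), the third line (γ-line) is the jump from n = 5 to n = 2:
E_5 = -13.6057 × 3² / 5² = -4.8981 eV
E_2 = -13.6057 × 3² / 2² = -30.6128 eV
ΔE = E_5 - E_2 = 25.7147 eV

λ = hc/E = 1239.84 eV·nm / 25.7147 eV
λ = 48.22 nm

This is the γ-line of the Balmer series in Li²⁺.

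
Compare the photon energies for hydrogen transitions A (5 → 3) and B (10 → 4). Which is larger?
5 → 3

Calculate the energy for each transition:

Transition 5 → 3:
ΔE₁ = |E_3 - E_5| = |-13.6057/3² - (-13.6057/5²)|
ΔE₁ = |-1.5117444444 - (-0.5442280000)| = 0.9675164 eV

Transition 10 → 4:
ΔE₂ = |E_4 - E_10| = |-13.6057/4² - (-13.6057/10²)|
ΔE₂ = |-0.8503562500 - (-0.1360570000)| = 0.7142993 eV

Since 0.9675164 eV > 0.7142993 eV, the transition 5 → 3 emits the more energetic photon.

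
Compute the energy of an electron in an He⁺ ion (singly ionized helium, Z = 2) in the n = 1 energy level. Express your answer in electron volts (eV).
-54.422800 eV

The energy levels of a hydrogen-like atom are given by:
E_n = -13.6057 Z² / n² eV  (with Z = 2 for He⁺)

For n = 1:
E_1 = -13.6057 × 2² / 1²
E_1 = -13.6057 × 4 / 1
E_1 = -54.422800 eV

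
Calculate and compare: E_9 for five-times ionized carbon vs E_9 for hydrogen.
C⁵⁺ at n = 9 (E = -6.04698 eV)

Using E_n = -13.6057 Z² / n² eV:

C⁵⁺ (Z = 6) at n = 9:
E = -13.6057 × 6² / 9² = -13.6057 × 36 / 81 = -6.04697778 eV

H (Z = 1) at n = 9:
E = -13.6057 × 1² / 9² = -13.6057 × 1 / 81 = -0.16797160 eV

Since -6.04697778 eV < -0.16797160 eV,
C⁵⁺ at n = 9 is more tightly bound (requires more energy to ionize).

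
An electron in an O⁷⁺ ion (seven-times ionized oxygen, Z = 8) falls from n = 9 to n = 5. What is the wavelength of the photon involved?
51.49 nm

First, find the transition energy using E_n = -13.6057 Z² / n² eV:
E_9 = -13.6057 × 8² / 9² = -10.7502 eV
E_5 = -13.6057 × 8² / 5² = -34.8306 eV

Photon energy: |ΔE| = |E_5 - E_9| = 24.0804 eV

Convert to wavelength using E = hc/λ with hc = 1239.84 eV·nm:
λ = hc/E = 1239.84 eV·nm / 24.0804 eV
λ = 51.49 nm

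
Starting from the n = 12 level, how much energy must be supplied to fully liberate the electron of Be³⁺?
1.51174 eV

The ionization energy is the energy needed to remove the electron completely (n → ∞).

For a hydrogen-like ion with Z = 4, E_n = -13.6057 Z² / n² eV.

At n = 12: E_12 = -13.6057 × 4² / 12² = -1.51174444 eV
At n = ∞: E_∞ = 0 eV

Ionization energy = E_∞ - E_12 = 0 - (-1.51174444) = 1.51174444 eV
Ionization energy ≈ 1.51174 eV

This is also called the binding energy of the electron in state n = 12.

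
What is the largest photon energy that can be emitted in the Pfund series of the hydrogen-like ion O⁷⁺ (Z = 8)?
34.831 eV

The series limit corresponds to the transition from n = ∞ to n = 5.
This is the highest energy (shortest wavelength) transition in the Pfund series.

E_∞ = 0 eV
E_5 = -13.6057 × 8² / 5² = -34.831 eV

Energy at series limit:
ΔE = E_∞ - E_5 = 0 - (-34.831) = 34.831 eV

This energy equals the ionization energy from the n = 5 state of O⁷⁺.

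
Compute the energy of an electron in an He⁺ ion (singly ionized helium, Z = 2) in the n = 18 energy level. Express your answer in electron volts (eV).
-0.168 eV

The energy levels of a hydrogen-like atom are given by:
E_n = -13.6057 Z² / n² eV  (with Z = 2 for He⁺)

For n = 18:
E_18 = -13.6057 × 2² / 18²
E_18 = -13.6057 × 4 / 324
E_18 = -0.168 eV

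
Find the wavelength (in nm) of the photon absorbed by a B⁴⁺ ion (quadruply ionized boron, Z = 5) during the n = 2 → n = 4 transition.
19.440323 nm

First, find the transition energy using E_n = -13.6057 Z² / n² eV:
E_2 = -13.6057 × 5² / 2² = -85.03562500 eV
E_4 = -13.6057 × 5² / 4² = -21.25890625 eV

Photon energy: |ΔE| = |E_4 - E_2| = 63.77671875 eV

Convert to wavelength using E = hc/λ with hc = 1239.84 eV·nm:
λ = hc/E = 1239.84 eV·nm / 63.77671875 eV
λ = 19.440323 nm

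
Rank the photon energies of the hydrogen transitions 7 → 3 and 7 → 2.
7 → 2

Calculate the energy for each transition:

Transition 7 → 3:
ΔE₁ = |E_3 - E_7| = |-13.6057/3² - (-13.6057/7²)|
ΔE₁ = |-1.511744444 - (-0.277667347)| = 1.234077 eV

Transition 7 → 2:
ΔE₂ = |E_2 - E_7| = |-13.6057/2² - (-13.6057/7²)|
ΔE₂ = |-3.401425000 - (-0.277667347)| = 3.123758 eV

Since 3.123758 eV > 1.234077 eV, the transition 7 → 2 emits the more energetic photon.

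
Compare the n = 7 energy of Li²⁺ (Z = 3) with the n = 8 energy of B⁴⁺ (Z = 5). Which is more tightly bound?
B⁴⁺ at n = 8 (E = -5.314727 eV)

Using E_n = -13.6057 Z² / n² eV:

Li²⁺ (Z = 3) at n = 7:
E = -13.6057 × 3² / 7² = -13.6057 × 9 / 49 = -2.499006122 eV

B⁴⁺ (Z = 5) at n = 8:
E = -13.6057 × 5² / 8² = -13.6057 × 25 / 64 = -5.314726563 eV

Since -5.314726563 eV < -2.499006122 eV,
B⁴⁺ at n = 8 is more tightly bound (requires more energy to ionize).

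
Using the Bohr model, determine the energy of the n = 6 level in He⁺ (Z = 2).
-1.5117 eV

For hydrogen-like ions, the energy levels scale with Z²:
E_n = -13.6057 Z² / n² eV

For He⁺ (Z = 2) at n = 6:
E_6 = -13.6057 × 2² / 6²
E_6 = -13.6057 × 4 / 36
E_6 = -54.4228 / 36
E_6 = -1.5117 eV

The energy is 4 times more negative than hydrogen at the same n due to the stronger nuclear charge.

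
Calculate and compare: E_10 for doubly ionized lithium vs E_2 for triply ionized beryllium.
Be³⁺ at n = 2 (E = -54.42280 eV)

Using E_n = -13.6057 Z² / n² eV:

Li²⁺ (Z = 3) at n = 10:
E = -13.6057 × 3² / 10² = -13.6057 × 9 / 100 = -1.22451300 eV

Be³⁺ (Z = 4) at n = 2:
E = -13.6057 × 4² / 2² = -13.6057 × 16 / 4 = -54.42280000 eV

Since -54.42280000 eV < -1.22451300 eV,
Be³⁺ at n = 2 is more tightly bound (requires more energy to ionize).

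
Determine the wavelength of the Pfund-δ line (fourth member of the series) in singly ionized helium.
823.79995 nm

The lines of a series are numbered from the longest wavelength (smallest ΔE) outward; the fourth line is the transition from n = n_f + 4 to n_f.
The Pfund series has all transitions ending at n_f = 5.

For He⁺ (Z = 2), the fourth line (δ-line) is the jump from n = 9 to n = 5:
E_9 = -13.6057 × 2² / 9² = -0.671886420 eV
E_5 = -13.6057 × 2² / 5² = -2.176912000 eV
ΔE = E_9 - E_5 = 1.505025580 eV

λ = hc/E = 1239.84 eV·nm / 1.505025580 eV
λ = 823.79995 nm

This is the δ-line of the Pfund series in He⁺.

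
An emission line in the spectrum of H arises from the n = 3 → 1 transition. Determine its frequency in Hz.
2.9243e+15 Hz

First, find the transition energy:
E_3 = -13.6057 / 3² = -1.51174444 eV
E_1 = -13.6057 / 1² = -13.60570000 eV
|ΔE| = |E_1 - E_3| = 12.09395556 eV

Convert to Joules: E = 12.09395556 eV × (1.602177 × 10⁻¹⁹ J/eV) = 1.937666e-18 J

Using E = hf:
f = E/h = 1.937666e-18 J / (6.62607 × 10⁻³⁴ J·s)
f = 2.9243e+15 Hz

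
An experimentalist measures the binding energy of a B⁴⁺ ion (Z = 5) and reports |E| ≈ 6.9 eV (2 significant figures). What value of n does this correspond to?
n = 7

The exact energy levels follow E_n = -13.6057 Z² / n² eV with Z = 5.

The measured value (-6.9 eV) is reported to only 2 significant figures, so we must test candidate n values and see which one matches to that precision.

Candidate energies:
  n = 5:  E = -13.6057 × 5² / 5² = -13.60570 eV
  n = 6:  E = -13.6057 × 5² / 6² = -9.44840 eV
  n = 7:  E = -13.6057 × 5² / 7² = -6.94168 eV  ← matches
  n = 8:  E = -13.6057 × 5² / 8² = -5.31473 eV
  n = 9:  E = -13.6057 × 5² / 9² = -4.19929 eV

Checking against the measurement of -6.9 eV (2 sig figs), only n = 7 agrees:
E_7 = -6.94168 eV, which rounds to -6.9 eV ✓

Therefore n = 7.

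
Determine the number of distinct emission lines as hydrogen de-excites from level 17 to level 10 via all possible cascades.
28

The electron can occupy levels n = 10, 11, ..., 17 during de-excitation — that is m = 17 - 10 + 1 = 8 distinct levels.

The number of distinct spectral lines equals the number of ways to choose 2 of these m levels (each pair gives one possible emission transition):

Number of lines = m(m-1)/2 = 8×7/2 = 28

These correspond to all possible transitions between the 8 levels:
17 → 16, 17 → 15, 17 → 14, 17 → 13, 17 → 12, 17 → 11, 17 → 10, 16 → 15...

Each transition produces a photon with a unique energy (and thus wavelength). This count does not depend on Z.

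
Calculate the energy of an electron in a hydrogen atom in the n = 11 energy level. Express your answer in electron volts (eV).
-0.11 eV

The energy levels of a hydrogen-like atom are given by:
E_n = -13.6057 eV / n²

For n = 11:
E_11 = -13.6057 eV / 11²
E_11 = -13.6057 eV / 121
E_11 = -0.11 eV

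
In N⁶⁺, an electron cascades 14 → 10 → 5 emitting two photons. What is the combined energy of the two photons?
23.2657 eV

The energy levels of N⁶⁺ are E_n = -13.6057 × 7² / n² eV.

First transition (14 → 10):
ΔE₁ = |E_10 - E_14|
ΔE₁ = |-6.6667930000 - (-3.4014250000)| = 3.2653680 eV

Second transition (10 → 5):
ΔE₂ = |E_5 - E_10|
ΔE₂ = |-26.6671720000 - (-6.6667930000)| = 20.0003790 eV

Total energy released:
E_total = ΔE₁ + ΔE₂ = 3.2653680 + 20.0003790 = 23.2657 eV

Note: This equals the direct transition 14 → 5: 23.2657 eV ✓
Energy is conserved regardless of the path taken.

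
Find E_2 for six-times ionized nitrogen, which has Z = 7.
-166.67 eV

For hydrogen-like ions, the energy levels scale with Z²:
E_n = -13.6057 Z² / n² eV

For N⁶⁺ (Z = 7) at n = 2:
E_2 = -13.6057 × 7² / 2²
E_2 = -13.6057 × 49 / 4
E_2 = -666.6793 / 4
E_2 = -166.67 eV

The energy is 49 times more negative than hydrogen at the same n due to the stronger nuclear charge.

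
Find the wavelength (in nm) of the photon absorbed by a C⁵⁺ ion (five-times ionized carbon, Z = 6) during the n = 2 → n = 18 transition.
10.252 nm

First, find the transition energy using E_n = -13.6057 Z² / n² eV:
E_2 = -13.6057 × 6² / 2² = -122.45130 eV
E_18 = -13.6057 × 6² / 18² = -1.51174 eV

Photon energy: |ΔE| = |E_18 - E_2| = 120.93956 eV

Convert to wavelength using E = hc/λ with hc = 1239.84 eV·nm:
λ = hc/E = 1239.84 eV·nm / 120.93956 eV
λ = 10.252 nm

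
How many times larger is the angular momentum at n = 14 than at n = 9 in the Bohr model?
1.555556

In the Bohr model, L_n = nℏ, so the ratio is purely the ratio of quantum numbers:

L_14/L_9 = 14ℏ / 9ℏ = 14/9 = 1.555556

The angular momentum scales linearly with n.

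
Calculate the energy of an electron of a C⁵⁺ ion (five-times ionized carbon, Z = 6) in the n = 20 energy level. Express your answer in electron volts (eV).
-1.225 eV

The energy levels of a hydrogen-like atom are given by:
E_n = -13.6057 Z² / n² eV  (with Z = 6 for C⁵⁺)

For n = 20:
E_20 = -13.6057 × 6² / 20²
E_20 = -13.6057 × 36 / 400
E_20 = -1.225 eV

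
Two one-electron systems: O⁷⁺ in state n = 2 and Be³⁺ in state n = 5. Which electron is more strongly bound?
O⁷⁺ at n = 2 (E = -217.69120 eV)

Using E_n = -13.6057 Z² / n² eV:

O⁷⁺ (Z = 8) at n = 2:
E = -13.6057 × 8² / 2² = -13.6057 × 64 / 4 = -217.69120000 eV

Be³⁺ (Z = 4) at n = 5:
E = -13.6057 × 4² / 5² = -13.6057 × 16 / 25 = -8.70764800 eV

Since -217.69120000 eV < -8.70764800 eV,
O⁷⁺ at n = 2 is more tightly bound (requires more energy to ionize).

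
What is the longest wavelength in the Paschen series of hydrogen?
1874.60 nm

The longest wavelength corresponds to the smallest energy transition in the series.
The Paschen series has all transitions ending at n_f = 3.

For H, the first line (α-line) is the jump from n = 4 to n = 3:
E_4 = -13.6057 / 4² = -0.85035625 eV
E_3 = -13.6057 / 3² = -1.51174444 eV
ΔE = E_4 - E_3 = 0.66138819 eV

λ = hc/E = 1239.84 eV·nm / 0.66138819 eV
λ = 1874.60 nm

This is the α-line of the Paschen series in H.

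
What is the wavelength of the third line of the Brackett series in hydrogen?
2164.95 nm

The lines of a series are numbered from the longest wavelength (smallest ΔE) outward; the third line is the transition from n = n_f + 3 to n_f.
The Brackett series has all transitions ending at n_f = 4.

For H, the third line (γ-line) is the jump from n = 7 to n = 4:
E_7 = -13.6057 / 7² = -0.27766735 eV
E_4 = -13.6057 / 4² = -0.85035625 eV
ΔE = E_7 - E_4 = 0.57268890 eV

λ = hc/E = 1239.84 eV·nm / 0.57268890 eV
λ = 2164.95 nm

This is the γ-line of the Brackett series in H.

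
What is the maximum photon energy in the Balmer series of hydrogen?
3.401 eV

The series limit corresponds to the transition from n = ∞ to n = 2.
This is the highest energy (shortest wavelength) transition in the Balmer series.

E_∞ = 0 eV
E_2 = -13.6057 / 2² = -3.401 eV

Energy at series limit:
ΔE = E_∞ - E_2 = 0 - (-3.401) = 3.401 eV

This energy equals the ionization energy from the n = 2 state of hydrogen.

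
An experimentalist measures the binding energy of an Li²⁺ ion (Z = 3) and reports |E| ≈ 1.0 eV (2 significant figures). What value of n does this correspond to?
n = 11

The exact energy levels follow E_n = -13.6057 Z² / n² eV with Z = 3.

The measured value (-1.0 eV) is reported to only 2 significant figures, so we must test candidate n values and see which one matches to that precision.

Candidate energies:
  n = 9:  E = -13.6057 × 3² / 9² = -1.51174 eV
  n = 10:  E = -13.6057 × 3² / 10² = -1.22451 eV
  n = 11:  E = -13.6057 × 3² / 11² = -1.01199 eV  ← matches
  n = 12:  E = -13.6057 × 3² / 12² = -0.85036 eV
  n = 13:  E = -13.6057 × 3² / 13² = -0.72456 eV

Checking against the measurement of -1.0 eV (2 sig figs), only n = 11 agrees:
E_11 = -1.01199 eV, which rounds to -1.0 eV ✓

Therefore n = 11.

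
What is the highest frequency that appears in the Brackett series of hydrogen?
2.06e+14 Hz

The series limit corresponds to the transition from n = ∞ to n = 4.
This is the highest energy (shortest wavelength) transition in the Brackett series.

E_∞ = 0 eV
E_4 = -13.6057 / 4² = -0.850356 eV

Energy at series limit:
ΔE = E_∞ - E_4 = 0 - (-0.850356) = 0.850356 eV
E = 0.850356 eV × (1.602177 × 10⁻¹⁹ J/eV) = 1.3624e-19 J
f = E/h = 1.3624e-19 J / (6.62607 × 10⁻³⁴ J·s) = 2.06e+14 Hz

This energy equals the ionization energy from the n = 4 state of hydrogen.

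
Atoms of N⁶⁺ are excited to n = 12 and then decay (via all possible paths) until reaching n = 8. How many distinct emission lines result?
10

The electron can occupy levels n = 8, 9, ..., 12 during de-excitation — that is m = 12 - 8 + 1 = 5 distinct levels.

The number of distinct spectral lines equals the number of ways to choose 2 of these m levels (each pair gives one possible emission transition):

Number of lines = m(m-1)/2 = 5×4/2 = 10

These correspond to all possible transitions between the 5 levels:
12 → 11, 12 → 10, 12 → 9, 12 → 8, 11 → 10, 11 → 9, 11 → 8, 10 → 9...

Each transition produces a photon with a unique energy (and thus wavelength). This count does not depend on Z.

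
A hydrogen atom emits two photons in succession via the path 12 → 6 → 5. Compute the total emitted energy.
0.449744 eV

The energy levels of hydrogen are E_n = -13.6057 / n² eV.

First transition (12 → 6):
ΔE₁ = |E_6 - E_12|
ΔE₁ = |-0.377936111111 - (-0.094484027778)| = 0.283452083 eV

Second transition (6 → 5):
ΔE₂ = |E_5 - E_6|
ΔE₂ = |-0.544228000000 - (-0.377936111111)| = 0.166291889 eV

Total energy released:
E_total = ΔE₁ + ΔE₂ = 0.283452083 + 0.166291889 = 0.449744 eV

Note: This equals the direct transition 12 → 5: 0.449744 eV ✓
Energy is conserved regardless of the path taken.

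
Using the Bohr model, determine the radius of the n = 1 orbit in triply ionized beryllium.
0.0132 nm (or 0.1323 Å)

The Bohr radius formula is:
r_n = n² a₀ / Z

where a₀ = 0.0529177 nm is the Bohr radius.

For Be³⁺ (Z = 4) at n = 1:
r_1 = 1² × 0.0529177 nm / 4
r_1 = 1 × 0.0529177 nm / 4
r_1 = 0.05292 nm / 4
r_1 = 0.0132 nm

The electron orbits at approximately 0.0132 nm from the nucleus.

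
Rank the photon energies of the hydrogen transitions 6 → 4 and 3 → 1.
3 → 1

Calculate the energy for each transition:

Transition 6 → 4:
ΔE₁ = |E_4 - E_6| = |-13.6057/4² - (-13.6057/6²)|
ΔE₁ = |-0.85035625 - (-0.37793611)| = 0.47242 eV

Transition 3 → 1:
ΔE₂ = |E_1 - E_3| = |-13.6057/1² - (-13.6057/3²)|
ΔE₂ = |-13.60570000 - (-1.51174444)| = 12.09396 eV

Since 12.09396 eV > 0.47242 eV, the transition 3 → 1 emits the more energetic photon.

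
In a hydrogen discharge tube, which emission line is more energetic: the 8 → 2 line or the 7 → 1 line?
7 → 1

Calculate the energy for each transition:

Transition 8 → 2:
ΔE₁ = |E_2 - E_8| = |-13.6057/2² - (-13.6057/8²)|
ΔE₁ = |-3.401425000000 - (-0.212589062500)| = 3.188835938 eV

Transition 7 → 1:
ΔE₂ = |E_1 - E_7| = |-13.6057/1² - (-13.6057/7²)|
ΔE₂ = |-13.605700000000 - (-0.277667346939)| = 13.328032653 eV

Since 13.328032653 eV > 3.188835938 eV, the transition 7 → 1 emits the more energetic photon.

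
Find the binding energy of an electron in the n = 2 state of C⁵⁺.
122.45130 eV

The ionization energy is the energy needed to remove the electron completely (n → ∞).

For a hydrogen-like ion with Z = 6, E_n = -13.6057 Z² / n² eV.

At n = 2: E_2 = -13.6057 × 6² / 2² = -122.45130000 eV
At n = ∞: E_∞ = 0 eV

Ionization energy = E_∞ - E_2 = 0 - (-122.45130000) = 122.45130000 eV
Ionization energy ≈ 122.45130 eV

This is also called the binding energy of the electron in state n = 2.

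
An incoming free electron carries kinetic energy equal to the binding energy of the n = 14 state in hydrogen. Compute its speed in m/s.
1.56e+05 m/s (or 0.05212% of c)

The binding energy at n = 14 for hydrogen is:
E_14 = -13.6057/14² = -0.0694168 eV
|E_14| = 0.0694168 eV

Convert to Joules:
KE = 0.0694168 eV × (1.602177 × 10⁻¹⁹ J/eV) = 1.1122e-20 J

Using KE = ½mv²:
v = √(2·KE/m_e)
v = √(2 × 1.1122e-20 J / 9.10938 × 10⁻³¹ kg)
v = 1.56e+05 m/s

This is approximately 0.05212% the speed of light.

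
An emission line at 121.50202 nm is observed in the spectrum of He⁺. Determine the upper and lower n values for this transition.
n = 4 → n = 2

First, find the photon energy from the wavelength (hc = 1239.84 eV·nm):
E = hc/λ = 1239.84 eV·nm / 121.50202 nm = 10.204275 eV

The energy levels of He⁺ satisfy E_n = -13.6057 × 2² / n² eV, so an emission n_i → n_f releases
ΔE = 13.6057 × 2² × (1/n_f² − 1/n_i²) eV.

Setting ΔE equal to the photon energy:
1/n_f² − 1/n_i² = 10.204275 / (13.6057 × 2²) = 0.18750000

Since 1/n_i² must be positive, we need 1/n_f² > 0.18750000, i.e. n_f ≤ 2. For each allowed n_f, solve n_i = (1/n_f² − 0.18750000)^(−1/2) and check whether it is a whole number:
  n_f = 1: 1/n_i² = 1.00000000 − 0.18750000 = 0.81250000 → n_i = 1.109  (not an integer) ✗
  n_f = 2: 1/n_i² = 0.25000000 − 0.18750000 = 0.06250000 → n_i = 4.000  → integer, n_i = 4 ✓

Only n_f = 2 gives an integer upper level, n_i = 4.

The transition is from n = 4 to n = 2 (emission).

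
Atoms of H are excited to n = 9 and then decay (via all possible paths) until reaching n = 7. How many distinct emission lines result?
3

The electron can occupy levels n = 7, 8, ..., 9 during de-excitation — that is m = 9 - 7 + 1 = 3 distinct levels.

The number of distinct spectral lines equals the number of ways to choose 2 of these m levels (each pair gives one possible emission transition):

Number of lines = m(m-1)/2 = 3×2/2 = 3

These correspond to all possible transitions between the 3 levels:
9 → 8, 9 → 7, 8 → 7

Each transition produces a photon with a unique energy (and thus wavelength). This count does not depend on Z.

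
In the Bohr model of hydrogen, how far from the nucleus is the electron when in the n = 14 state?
10.3719 nm (or 103.7187 Å)

The Bohr radius formula is:
r_n = n² a₀ / Z

where a₀ = 0.0529177 nm is the Bohr radius.

For H (Z = 1) at n = 14:
r_14 = 14² × 0.0529177 nm / 1
r_14 = 196 × 0.0529177 nm / 1
r_14 = 10.37187 nm / 1
r_14 = 10.3719 nm

The electron orbits at approximately 10.3719 nm from the nucleus.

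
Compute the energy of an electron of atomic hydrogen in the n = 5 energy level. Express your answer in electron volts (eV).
-0.54 eV

The energy levels of a hydrogen-like atom are given by:
E_n = -13.6057 eV / n²

For n = 5:
E_5 = -13.6057 eV / 5²
E_5 = -13.6057 eV / 25
E_5 = -0.54 eV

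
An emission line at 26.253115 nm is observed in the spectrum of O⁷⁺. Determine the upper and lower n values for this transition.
n = 11 → n = 4

First, find the photon energy from the wavelength (hc = 1239.84 eV·nm):
E = hc/λ = 1239.84 eV·nm / 26.253115 nm = 47.226396 eV

The energy levels of O⁷⁺ satisfy E_n = -13.6057 × 8² / n² eV, so an emission n_i → n_f releases
ΔE = 13.6057 × 8² × (1/n_f² − 1/n_i²) eV.

Setting ΔE equal to the photon energy:
1/n_f² − 1/n_i² = 47.226396 / (13.6057 × 8²) = 0.054235536

Since 1/n_i² must be positive, we need 1/n_f² > 0.054235536, i.e. n_f ≤ 4. For each allowed n_f, solve n_i = (1/n_f² − 0.054235536)^(−1/2) and check whether it is a whole number:
  n_f = 1: 1/n_i² = 1.000000000 − 0.054235536 = 0.945764464 → n_i = 1.028  (not an integer) ✗
  n_f = 2: 1/n_i² = 0.250000000 − 0.054235536 = 0.195764464 → n_i = 2.260  (not an integer) ✗
  n_f = 3: 1/n_i² = 0.111111111 − 0.054235536 = 0.056875575 → n_i = 4.193  (not an integer) ✗
  n_f = 4: 1/n_i² = 0.062500000 − 0.054235536 = 0.008264464 → n_i = 11.000  → integer, n_i = 11 ✓

Only n_f = 4 gives an integer upper level, n_i = 11.

The transition is from n = 11 to n = 4 (emission).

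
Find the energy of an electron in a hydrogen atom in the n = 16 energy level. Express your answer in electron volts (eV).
-0.053147 eV

The energy levels of a hydrogen-like atom are given by:
E_n = -13.6057 eV / n²

For n = 16:
E_16 = -13.6057 eV / 16²
E_16 = -13.6057 eV / 256
E_16 = -0.053147 eV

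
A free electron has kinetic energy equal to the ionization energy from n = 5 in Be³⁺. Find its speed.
1.75015e+06 m/s (or 0.58379% of c)

The binding energy at n = 5 for Be³⁺ is:
E_5 = -13.6057 × 4²/5² = -8.70764800 eV
|E_5| = 8.70764800 eV

Convert to Joules:
KE = 8.70764800 eV × (1.602177 × 10⁻¹⁹ J/eV) = 1.3951193e-18 J

Using KE = ½mv²:
v = √(2·KE/m_e)
v = √(2 × 1.3951193e-18 J / 9.10938 × 10⁻³¹ kg)
v = 1.75015e+06 m/s

This is approximately 0.58379% the speed of light.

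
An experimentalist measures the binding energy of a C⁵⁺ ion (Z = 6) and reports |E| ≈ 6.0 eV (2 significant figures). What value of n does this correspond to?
n = 9

The exact energy levels follow E_n = -13.6057 Z² / n² eV with Z = 6.

The measured value (-6.0 eV) is reported to only 2 significant figures, so we must test candidate n values and see which one matches to that precision.

Candidate energies:
  n = 7:  E = -13.6057 × 6² / 7² = -9.99602 eV
  n = 8:  E = -13.6057 × 6² / 8² = -7.65321 eV
  n = 9:  E = -13.6057 × 6² / 9² = -6.04698 eV  ← matches
  n = 10:  E = -13.6057 × 6² / 10² = -4.89805 eV
  n = 11:  E = -13.6057 × 6² / 11² = -4.04798 eV

Checking against the measurement of -6.0 eV (2 sig figs), only n = 9 agrees:
E_9 = -6.04698 eV, which rounds to -6.0 eV ✓

Therefore n = 9.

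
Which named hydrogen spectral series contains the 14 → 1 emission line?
Lyman series

The spectral series in hydrogen are named based on the final (lower) energy level:
- Lyman series: n_final = 1 (ultraviolet)
- Balmer series: n_final = 2 (visible/near-UV)
- Paschen series: n_final = 3 (infrared)
- Brackett series: n_final = 4 (infrared)
- Pfund series: n_final = 5 (far infrared)

Since this transition ends at n = 1, it belongs to the Lyman series.

For reference, this 14 → 1 line has photon energy
ΔE = 13.6057 eV × (1/1² - 1/14²) = 13.5363 eV,
corresponding to wavelength λ = hc/ΔE = 1239.84 eV·nm / 13.5363 eV = 91.59 nm in the ultraviolet region.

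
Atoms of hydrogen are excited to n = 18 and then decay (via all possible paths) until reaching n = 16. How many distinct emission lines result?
3

The electron can occupy levels n = 16, 17, ..., 18 during de-excitation — that is m = 18 - 16 + 1 = 3 distinct levels.

The number of distinct spectral lines equals the number of ways to choose 2 of these m levels (each pair gives one possible emission transition):

Number of lines = m(m-1)/2 = 3×2/2 = 3

These correspond to all possible transitions between the 3 levels:
18 → 17, 18 → 16, 17 → 16

Each transition produces a photon with a unique energy (and thus wavelength). This count does not depend on Z.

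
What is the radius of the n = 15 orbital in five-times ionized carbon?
1.984415 nm (or 19.844145 Å)

The Bohr radius formula is:
r_n = n² a₀ / Z

where a₀ = 0.052917721 nm is the Bohr radius.

For C⁵⁺ (Z = 6) at n = 15:
r_15 = 15² × 0.052917721 nm / 6
r_15 = 225 × 0.052917721 nm / 6
r_15 = 11.9064872 nm / 6
r_15 = 1.984415 nm

The electron orbits at approximately 1.984415 nm from the nucleus.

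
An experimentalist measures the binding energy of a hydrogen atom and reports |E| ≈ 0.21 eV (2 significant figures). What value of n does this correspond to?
n = 8

The exact energy levels follow E_n = -13.6057 eV / n².

The measured value (-0.21 eV) is reported to only 2 significant figures, so we must test candidate n values and see which one matches to that precision.

Candidate energies:
  n = 6:  E = -13.6057/6² = -0.37794 eV
  n = 7:  E = -13.6057/7² = -0.27767 eV
  n = 8:  E = -13.6057/8² = -0.21259 eV  ← matches
  n = 9:  E = -13.6057/9² = -0.16797 eV
  n = 10:  E = -13.6057/10² = -0.13606 eV

Checking against the measurement of -0.21 eV (2 sig figs), only n = 8 agrees:
E_8 = -0.21259 eV, which rounds to -0.21 eV ✓

Therefore n = 8.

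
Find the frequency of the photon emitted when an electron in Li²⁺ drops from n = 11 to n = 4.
1.61e+15 Hz

First, find the transition energy:
E_11 = -13.6057 × 3² / 11² = -1.01199 eV
E_4 = -13.6057 × 3² / 4² = -7.65321 eV
|ΔE| = |E_4 - E_11| = 6.64122 eV

Convert to Joules: E = 6.64122 eV × (1.602177 × 10⁻¹⁹ J/eV) = 1.0640e-18 J

Using E = hf:
f = E/h = 1.0640e-18 J / (6.62607 × 10⁻³⁴ J·s)
f = 1.61e+15 Hz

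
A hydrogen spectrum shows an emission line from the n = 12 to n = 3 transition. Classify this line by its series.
Paschen series

The spectral series in hydrogen are named based on the final (lower) energy level:
- Lyman series: n_final = 1 (ultraviolet)
- Balmer series: n_final = 2 (visible/near-UV)
- Paschen series: n_final = 3 (infrared)
- Brackett series: n_final = 4 (infrared)
- Pfund series: n_final = 5 (far infrared)

Since this transition ends at n = 3, it belongs to the Paschen series.

For reference, this 12 → 3 line has photon energy
ΔE = 13.6057 eV × (1/3² - 1/12²) = 1.41726042 eV,
corresponding to wavelength λ = hc/ΔE = 1239.84 eV·nm / 1.41726042 eV = 874.8145 nm in the infrared region.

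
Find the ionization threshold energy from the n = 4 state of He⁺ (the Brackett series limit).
3.40 eV

The series limit corresponds to the transition from n = ∞ to n = 4.
This is the highest energy (shortest wavelength) transition in the Brackett series.

E_∞ = 0 eV
E_4 = -13.6057 × 2² / 4² = -3.40 eV

Energy at series limit:
ΔE = E_∞ - E_4 = 0 - (-3.40) = 3.40 eV

This energy equals the ionization energy from the n = 4 state of He⁺.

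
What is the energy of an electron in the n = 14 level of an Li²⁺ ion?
-0.62475 eV

For hydrogen-like ions, the energy levels scale with Z²:
E_n = -13.6057 Z² / n² eV

For Li²⁺ (Z = 3) at n = 14:
E_14 = -13.6057 × 3² / 14²
E_14 = -13.6057 × 9 / 196
E_14 = -122.4513 / 196
E_14 = -0.62475 eV

The energy is 9 times more negative than hydrogen at the same n due to the stronger nuclear charge.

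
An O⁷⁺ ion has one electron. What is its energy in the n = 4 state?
-54.423 eV

For hydrogen-like ions, the energy levels scale with Z²:
E_n = -13.6057 Z² / n² eV

For O⁷⁺ (Z = 8) at n = 4:
E_4 = -13.6057 × 8² / 4²
E_4 = -13.6057 × 64 / 16
E_4 = -870.7648 / 16
E_4 = -54.423 eV

The energy is 64 times more negative than hydrogen at the same n due to the stronger nuclear charge.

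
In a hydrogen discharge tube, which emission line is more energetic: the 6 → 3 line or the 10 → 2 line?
10 → 2

Calculate the energy for each transition:

Transition 6 → 3:
ΔE₁ = |E_3 - E_6| = |-13.6057/3² - (-13.6057/6²)|
ΔE₁ = |-1.511744444444 - (-0.377936111111)| = 1.133808333 eV

Transition 10 → 2:
ΔE₂ = |E_2 - E_10| = |-13.6057/2² - (-13.6057/10²)|
ΔE₂ = |-3.401425000000 - (-0.136057000000)| = 3.265368000 eV

Since 3.265368000 eV > 1.133808333 eV, the transition 10 → 2 emits the more energetic photon.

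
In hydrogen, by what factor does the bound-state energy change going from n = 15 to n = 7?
4.59

Using E_n = -13.6057 Z² / n² eV with Z = 1:

E_7 = -13.6057 / 7² = -13.6057 / 49 = -0.27766735 eV
E_15 = -13.6057 / 15² = -13.6057 / 225 = -0.06046978 eV

The ratio is:
E_7/E_15 = (-0.27766735) / (-0.06046978)
E_7/E_15 = (-13.6057/49) / (-13.6057/225)
E_7/E_15 = 225/49
E_7/E_15 = 4.59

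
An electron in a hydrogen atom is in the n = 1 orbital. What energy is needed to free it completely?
13.605700 eV

The ionization energy is the energy needed to remove the electron completely (n → ∞).

For hydrogen, E_n = -13.6057 eV / n².

At n = 1: E_1 = -13.6057 / 1² = -13.605700000 eV
At n = ∞: E_∞ = 0 eV

Ionization energy = E_∞ - E_1 = 0 - (-13.605700000) = 13.605700000 eV
Ionization energy ≈ 13.605700 eV

This is also called the binding energy of the electron in state n = 1.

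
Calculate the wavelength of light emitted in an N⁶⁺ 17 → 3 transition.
17.27551 nm

First, find the transition energy using E_n = -13.6057 Z² / n² eV:
E_17 = -13.6057 × 7² / 17² = -2.3068488 eV
E_3 = -13.6057 × 7² / 3² = -74.0754778 eV

Photon energy: |ΔE| = |E_3 - E_17| = 71.7686290 eV

Convert to wavelength using E = hc/λ with hc = 1239.84 eV·nm:
λ = hc/E = 1239.84 eV·nm / 71.7686290 eV
λ = 17.27551 nm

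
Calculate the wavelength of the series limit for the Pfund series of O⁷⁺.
35.596 nm

The series limit corresponds to the transition from n = ∞ to n = 5.
This is the highest energy (shortest wavelength) transition in the Pfund series.

E_∞ = 0 eV
E_5 = -13.6057 × 8² / 5² = -34.83059 eV

Energy at series limit:
ΔE = E_∞ - E_5 = 0 - (-34.83059) = 34.83059 eV
λ = hc/E = 1239.84 eV·nm / 34.83059 eV = 35.596 nm

This energy equals the ionization energy from the n = 5 state of O⁷⁺.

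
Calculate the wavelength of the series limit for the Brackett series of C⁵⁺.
40.5007 nm

The series limit corresponds to the transition from n = ∞ to n = 4.
This is the highest energy (shortest wavelength) transition in the Brackett series.

E_∞ = 0 eV
E_4 = -13.6057 × 6² / 4² = -30.612825 eV

Energy at series limit:
ΔE = E_∞ - E_4 = 0 - (-30.612825) = 30.612825 eV
λ = hc/E = 1239.84 eV·nm / 30.612825 eV = 40.5007 nm

This energy equals the ionization energy from the n = 4 state of C⁵⁺.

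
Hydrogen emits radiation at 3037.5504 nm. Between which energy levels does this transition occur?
n = 10 → n = 5

First, find the photon energy from the wavelength (hc = 1239.84 eV·nm):
E = hc/λ = 1239.84 eV·nm / 3037.5504 nm = 0.40817101 eV

The energy levels of hydrogen satisfy E_n = -13.6057 / n² eV, so an emission n_i → n_f releases
ΔE = 13.6057 × (1/n_f² − 1/n_i²) eV.

Setting ΔE equal to the photon energy:
1/n_f² − 1/n_i² = 0.40817101 / 13.6057 = 0.030000001

Since 1/n_i² must be positive, we need 1/n_f² > 0.030000001, i.e. n_f ≤ 5. For each allowed n_f, solve n_i = (1/n_f² − 0.030000001)^(−1/2) and check whether it is a whole number:
  n_f = 1: 1/n_i² = 1.000000000 − 0.030000001 = 0.969999999 → n_i = 1.015  (not an integer) ✗
  n_f = 2: 1/n_i² = 0.250000000 − 0.030000001 = 0.219999999 → n_i = 2.132  (not an integer) ✗
  n_f = 3: 1/n_i² = 0.111111111 − 0.030000001 = 0.081111110 → n_i = 3.511  (not an integer) ✗
  n_f = 4: 1/n_i² = 0.062500000 − 0.030000001 = 0.032499999 → n_i = 5.547  (not an integer) ✗
  n_f = 5: 1/n_i² = 0.040000000 − 0.030000001 = 0.009999999 → n_i = 10.000  → integer, n_i = 10 ✓

Only n_f = 5 gives an integer upper level, n_i = 10.

The transition is from n = 10 to n = 5 (emission).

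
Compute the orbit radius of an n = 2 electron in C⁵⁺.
0.0353 nm (or 0.3528 Å)

The Bohr radius formula is:
r_n = n² a₀ / Z

where a₀ = 0.0529177 nm is the Bohr radius.

For C⁵⁺ (Z = 6) at n = 2:
r_2 = 2² × 0.0529177 nm / 6
r_2 = 4 × 0.0529177 nm / 6
r_2 = 0.21167 nm / 6
r_2 = 0.0353 nm

The electron orbits at approximately 0.0353 nm from the nucleus.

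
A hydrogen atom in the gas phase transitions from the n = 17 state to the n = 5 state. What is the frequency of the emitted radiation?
1.202e+14 Hz

First, find the transition energy:
E_17 = -13.6057 / 17² = -0.0470785 eV
E_5 = -13.6057 / 5² = -0.5442280 eV
|ΔE| = |E_5 - E_17| = 0.4971495 eV

Convert to Joules: E = 0.4971495 eV × (1.602177 × 10⁻¹⁹ J/eV) = 7.96521e-20 J

Using E = hf:
f = E/h = 7.96521e-20 J / (6.62607 × 10⁻³⁴ J·s)
f = 1.202e+14 Hz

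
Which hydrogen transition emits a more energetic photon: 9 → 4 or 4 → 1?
4 → 1

Calculate the energy for each transition:

Transition 9 → 4:
ΔE₁ = |E_4 - E_9| = |-13.6057/4² - (-13.6057/9²)|
ΔE₁ = |-0.85035625000 - (-0.16797160494)| = 0.68238465 eV

Transition 4 → 1:
ΔE₂ = |E_1 - E_4| = |-13.6057/1² - (-13.6057/4²)|
ΔE₂ = |-13.60570000000 - (-0.85035625000)| = 12.75534375 eV

Since 12.75534375 eV > 0.68238465 eV, the transition 4 → 1 emits the more energetic photon.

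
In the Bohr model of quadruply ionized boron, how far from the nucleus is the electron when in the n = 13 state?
1.7886 nm (or 17.8862 Å)

The Bohr radius formula is:
r_n = n² a₀ / Z

where a₀ = 0.0529177 nm is the Bohr radius.

For B⁴⁺ (Z = 5) at n = 13:
r_13 = 13² × 0.0529177 nm / 5
r_13 = 169 × 0.0529177 nm / 5
r_13 = 8.94309 nm / 5
r_13 = 1.7886 nm

The electron orbits at approximately 1.7886 nm from the nucleus.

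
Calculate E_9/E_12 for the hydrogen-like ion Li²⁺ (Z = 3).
1.7778

Using E_n = -13.6057 Z² / n² eV with Z = 3:

E_9 = -13.6057 × 3² / 9² = -122.4513 / 81 = -1.5117444444 eV
E_12 = -13.6057 × 3² / 12² = -122.4513 / 144 = -0.8503562500 eV

The ratio is:
E_9/E_12 = (-1.5117444444) / (-0.8503562500)
E_9/E_12 = (-122.4513/81) / (-122.4513/144)
E_9/E_12 = 144/81
E_9/E_12 = 1.7778
(Note: the Z² factors cancel in the ratio.)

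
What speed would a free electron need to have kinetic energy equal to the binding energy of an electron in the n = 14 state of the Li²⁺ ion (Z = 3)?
4.68791e+05 m/s (or 0.15637% of c)

The binding energy at n = 14 for Li²⁺ is:
E_14 = -13.6057 × 3²/14² = -0.624751531 eV
|E_14| = 0.624751531 eV

Convert to Joules:
KE = 0.624751531 eV × (1.602177 × 10⁻¹⁹ J/eV) = 1.0009625e-19 J

Using KE = ½mv²:
v = √(2·KE/m_e)
v = √(2 × 1.0009625e-19 J / 9.10938 × 10⁻³¹ kg)
v = 4.68791e+05 m/s

This is approximately 0.15637% the speed of light.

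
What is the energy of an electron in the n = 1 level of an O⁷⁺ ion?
-870.7648 eV

For hydrogen-like ions, the energy levels scale with Z²:
E_n = -13.6057 Z² / n² eV

For O⁷⁺ (Z = 8) at n = 1:
E_1 = -13.6057 × 8² / 1²
E_1 = -13.6057 × 64 / 1
E_1 = -870.7648 / 1
E_1 = -870.7648 eV

The energy is 64 times more negative than hydrogen at the same n due to the stronger nuclear charge.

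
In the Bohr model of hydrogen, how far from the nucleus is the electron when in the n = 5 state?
1.3229 nm (or 13.2294 Å)

The Bohr radius formula is:
r_n = n² a₀ / Z

where a₀ = 0.0529177 nm is the Bohr radius.

For H (Z = 1) at n = 5:
r_5 = 5² × 0.0529177 nm / 1
r_5 = 25 × 0.0529177 nm / 1
r_5 = 1.32294 nm / 1
r_5 = 1.3229 nm

The electron orbits at approximately 1.3229 nm from the nucleus.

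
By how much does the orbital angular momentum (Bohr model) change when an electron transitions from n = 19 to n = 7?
1.2655e-33 J·s (or 12ℏ)

In the Bohr model, L_n = nℏ where ℏ = 1.054572e-34 J·s.

L_19 = 19ℏ = 2.003687e-33 J·s
L_7 = 7ℏ = 7.382004e-34 J·s

ΔL = L_19 - L_7 = (19 - 7)ℏ = 12ℏ
ΔL = 12 × 1.054572e-34 J·s = 1.2655e-33 J·s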